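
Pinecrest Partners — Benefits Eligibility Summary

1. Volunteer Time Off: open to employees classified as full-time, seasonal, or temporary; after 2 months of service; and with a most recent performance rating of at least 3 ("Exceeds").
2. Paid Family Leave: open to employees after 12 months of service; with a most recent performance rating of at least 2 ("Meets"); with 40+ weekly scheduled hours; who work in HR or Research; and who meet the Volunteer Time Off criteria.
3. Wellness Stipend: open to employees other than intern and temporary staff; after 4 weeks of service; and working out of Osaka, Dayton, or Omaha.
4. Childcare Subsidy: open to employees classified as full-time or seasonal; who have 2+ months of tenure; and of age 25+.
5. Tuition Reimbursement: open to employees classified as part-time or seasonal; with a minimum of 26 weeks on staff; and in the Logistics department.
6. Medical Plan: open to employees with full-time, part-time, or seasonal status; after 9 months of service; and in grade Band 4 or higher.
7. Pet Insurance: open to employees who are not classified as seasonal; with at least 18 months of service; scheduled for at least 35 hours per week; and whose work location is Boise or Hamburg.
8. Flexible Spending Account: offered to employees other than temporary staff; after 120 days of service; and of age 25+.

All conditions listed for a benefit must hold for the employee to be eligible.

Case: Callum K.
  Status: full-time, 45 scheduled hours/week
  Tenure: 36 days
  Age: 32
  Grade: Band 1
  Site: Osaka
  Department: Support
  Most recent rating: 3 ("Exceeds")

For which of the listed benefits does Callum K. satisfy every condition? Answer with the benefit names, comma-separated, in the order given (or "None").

Volunteer Time Off — status full-time ✓; service 36 days < 2 months (≈60 days) ✗ → not eligible.
Paid Family Leave — service 36 days < 12 months (≈360 days) ✗ → not eligible.
Wellness Stipend — status full-time ✓ (not excluded); service 36 days ≥ 4 weeks (≈28 days) ✓; site Osaka ✓ → eligible.
Childcare Subsidy — status full-time ✓; service 36 days < 2 months (≈60 days) ✗ → not eligible.
Tuition Reimbursement — status full-time ✗ (requires part-time or seasonal) → not eligible.
Medical Plan — status full-time ✓; service 36 days < 9 months (≈270 days) ✗ → not eligible.
Pet Insurance — status full-time ✓ (not excluded); service 36 days < 18 months (≈540 days) ✗ → not eligible.
Flexible Spending Account — status full-time ✓ (not excluded); service 36 days < 120 days ✗ → not eligible.

Wellness Stipend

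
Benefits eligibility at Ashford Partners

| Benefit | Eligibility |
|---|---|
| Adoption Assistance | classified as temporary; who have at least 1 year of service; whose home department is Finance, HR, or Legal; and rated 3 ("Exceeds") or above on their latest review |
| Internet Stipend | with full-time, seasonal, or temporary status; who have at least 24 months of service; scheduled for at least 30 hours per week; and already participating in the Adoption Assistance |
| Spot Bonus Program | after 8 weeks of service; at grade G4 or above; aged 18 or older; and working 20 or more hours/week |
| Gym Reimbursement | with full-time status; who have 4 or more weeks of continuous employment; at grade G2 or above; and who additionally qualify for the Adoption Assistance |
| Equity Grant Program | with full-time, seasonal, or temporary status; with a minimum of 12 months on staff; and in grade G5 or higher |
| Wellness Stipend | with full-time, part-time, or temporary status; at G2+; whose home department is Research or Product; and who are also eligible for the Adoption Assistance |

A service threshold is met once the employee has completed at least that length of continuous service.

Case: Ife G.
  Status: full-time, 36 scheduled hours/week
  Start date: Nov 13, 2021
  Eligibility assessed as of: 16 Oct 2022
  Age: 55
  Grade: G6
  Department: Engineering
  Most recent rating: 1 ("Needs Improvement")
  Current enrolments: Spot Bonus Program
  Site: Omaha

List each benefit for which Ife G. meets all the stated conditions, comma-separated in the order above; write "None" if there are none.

Spot Bonus Program

Service from Nov 13, 2021 to 16 Oct 2022: 337 days.
Adoption Assistance — status full-time ✗ (requires temporary) → not eligible.
Internet Stipend — status full-time ✓; service 337 days < 24 months (≈720 days) ✗ → not eligible.
Spot Bonus Program — service 337 days ≥ 8 weeks (≈56 days) ✓; grade G6 ≥ G4 ✓; age 55 ≥ 18 ✓; 36 hrs/wk ≥ 20 ✓ → eligible.
Gym Reimbursement — status full-time ✓; service 337 days ≥ 4 weeks (≈28 days) ✓; grade G6 ≥ G2 ✓; not eligible for Adoption Assistance ✗ → not eligible.
Equity Grant Program — status full-time ✓; service 337 days < 12 months (≈360 days) ✗ → not eligible.
Wellness Stipend — status full-time ✓; grade G6 ≥ G2 ✓; dept Engineering ✗ → not eligible.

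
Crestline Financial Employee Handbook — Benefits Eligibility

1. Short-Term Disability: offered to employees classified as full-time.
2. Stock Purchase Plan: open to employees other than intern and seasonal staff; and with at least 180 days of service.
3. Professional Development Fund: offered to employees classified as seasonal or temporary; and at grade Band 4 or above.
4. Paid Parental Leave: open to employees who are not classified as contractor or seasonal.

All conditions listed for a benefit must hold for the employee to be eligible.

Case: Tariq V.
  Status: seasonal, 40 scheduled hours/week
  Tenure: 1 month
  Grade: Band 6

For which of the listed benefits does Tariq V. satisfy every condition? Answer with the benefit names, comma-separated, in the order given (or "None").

Professional Development Fund

Short-Term Disability — status seasonal ✗ (requires full-time) → not eligible.
Stock Purchase Plan — status seasonal ✗ (excluded) → not eligible.
Professional Development Fund — status seasonal ✓; grade Band 6 ≥ Band 4 ✓ → eligible.
Paid Parental Leave — status seasonal ✗ (excluded) → not eligible.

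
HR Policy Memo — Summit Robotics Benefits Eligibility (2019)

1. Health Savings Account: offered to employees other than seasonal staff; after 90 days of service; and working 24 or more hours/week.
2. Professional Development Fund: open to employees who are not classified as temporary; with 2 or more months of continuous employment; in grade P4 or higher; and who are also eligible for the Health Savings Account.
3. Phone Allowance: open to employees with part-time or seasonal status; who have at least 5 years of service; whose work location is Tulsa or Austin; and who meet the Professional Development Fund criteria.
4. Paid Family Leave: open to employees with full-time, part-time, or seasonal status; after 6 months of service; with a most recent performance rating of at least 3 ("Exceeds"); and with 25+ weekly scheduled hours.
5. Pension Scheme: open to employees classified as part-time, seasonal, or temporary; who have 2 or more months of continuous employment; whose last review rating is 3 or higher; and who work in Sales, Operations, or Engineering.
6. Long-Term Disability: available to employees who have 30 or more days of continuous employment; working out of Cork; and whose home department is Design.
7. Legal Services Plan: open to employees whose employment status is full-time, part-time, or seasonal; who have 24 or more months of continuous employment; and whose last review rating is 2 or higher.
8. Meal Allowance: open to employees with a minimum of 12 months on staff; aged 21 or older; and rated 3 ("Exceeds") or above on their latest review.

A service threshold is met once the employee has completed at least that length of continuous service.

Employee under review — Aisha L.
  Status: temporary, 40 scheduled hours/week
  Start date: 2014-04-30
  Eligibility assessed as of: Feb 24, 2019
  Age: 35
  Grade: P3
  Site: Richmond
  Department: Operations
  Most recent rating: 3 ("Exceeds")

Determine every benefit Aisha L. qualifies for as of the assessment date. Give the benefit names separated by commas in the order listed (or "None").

Service from 2014-04-30 to Feb 24, 2019: 1761 days.
Health Savings Account — status temporary ✓ (not excluded); service 1761 days ≥ 90 days ✓; 40 hrs/wk ≥ 24 ✓ → eligible.
Professional Development Fund — status temporary ✗ (excluded) → not eligible.
Phone Allowance — status temporary ✗ (requires part-time or seasonal) → not eligible.
Paid Family Leave — status temporary ✗ (requires full-time, part-time, or seasonal) → not eligible.
Pension Scheme — status temporary ✓; service 1761 days ≥ 2 months (≈60 days) ✓; rating 3 ≥ 3 ✓; dept Operations ✓ → eligible.
Long-Term Disability — service 1761 days ≥ 30 days ✓; site Richmond ✗ (not Cork) → not eligible.
Legal Services Plan — status temporary ✗ (requires full-time, part-time, or seasonal) → not eligible.
Meal Allowance — service 1761 days ≥ 12 months (≈360 days) ✓; age 35 ≥ 21 ✓; rating 3 ≥ 3 ✓ → eligible.

Health Savings Account, Pension Scheme, Meal Allowance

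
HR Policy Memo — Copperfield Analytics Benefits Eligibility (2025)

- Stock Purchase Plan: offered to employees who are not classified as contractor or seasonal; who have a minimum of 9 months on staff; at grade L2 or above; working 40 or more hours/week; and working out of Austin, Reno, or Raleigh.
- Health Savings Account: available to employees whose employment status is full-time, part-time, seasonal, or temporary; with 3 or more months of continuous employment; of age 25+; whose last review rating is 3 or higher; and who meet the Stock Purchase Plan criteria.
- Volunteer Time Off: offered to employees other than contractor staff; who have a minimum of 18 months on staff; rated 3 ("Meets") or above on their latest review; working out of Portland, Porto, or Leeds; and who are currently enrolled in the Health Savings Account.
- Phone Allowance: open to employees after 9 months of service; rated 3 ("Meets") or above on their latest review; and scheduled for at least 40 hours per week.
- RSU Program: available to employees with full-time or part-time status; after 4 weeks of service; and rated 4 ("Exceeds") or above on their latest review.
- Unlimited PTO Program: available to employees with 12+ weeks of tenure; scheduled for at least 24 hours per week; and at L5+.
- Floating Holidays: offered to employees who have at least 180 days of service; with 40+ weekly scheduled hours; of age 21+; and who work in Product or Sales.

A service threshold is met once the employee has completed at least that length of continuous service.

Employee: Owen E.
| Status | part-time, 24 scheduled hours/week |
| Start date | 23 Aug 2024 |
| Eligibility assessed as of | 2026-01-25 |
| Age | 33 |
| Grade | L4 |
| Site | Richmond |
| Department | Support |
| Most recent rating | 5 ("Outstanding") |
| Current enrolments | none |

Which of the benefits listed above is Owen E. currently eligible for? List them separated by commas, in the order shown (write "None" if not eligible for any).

Service from 23 Aug 2024 to 2026-01-25: 520 days.
Stock Purchase Plan — status part-time ✓ (not excluded); service 520 days ≥ 9 months (≈270 days) ✓; grade L4 ≥ L2 ✓; 24 hrs/wk < 40 ✗ → not eligible.
Health Savings Account — status part-time ✓; service 520 days ≥ 3 months (≈90 days) ✓; age 33 ≥ 25 ✓; rating 5 ≥ 3 ✓; not eligible for Stock Purchase Plan ✗ → not eligible.
Volunteer Time Off — status part-time ✓ (not excluded); service 520 days < 18 months (≈540 days) ✗ → not eligible.
Phone Allowance — service 520 days ≥ 9 months (≈270 days) ✓; rating 5 ≥ 3 ✓; 24 hrs/wk < 40 ✗ → not eligible.
RSU Program — status part-time ✓; service 520 days ≥ 4 weeks (≈28 days) ✓; rating 5 ≥ 4 ✓ → eligible.
Unlimited PTO Program — service 520 days ≥ 12 weeks (≈84 days) ✓; 24 hrs/wk ≥ 24 ✓; grade L4 < L5 ✗ → not eligible.
Floating Holidays — service 520 days ≥ 180 days ✓; 24 hrs/wk < 40 ✗ → not eligible.

RSU Program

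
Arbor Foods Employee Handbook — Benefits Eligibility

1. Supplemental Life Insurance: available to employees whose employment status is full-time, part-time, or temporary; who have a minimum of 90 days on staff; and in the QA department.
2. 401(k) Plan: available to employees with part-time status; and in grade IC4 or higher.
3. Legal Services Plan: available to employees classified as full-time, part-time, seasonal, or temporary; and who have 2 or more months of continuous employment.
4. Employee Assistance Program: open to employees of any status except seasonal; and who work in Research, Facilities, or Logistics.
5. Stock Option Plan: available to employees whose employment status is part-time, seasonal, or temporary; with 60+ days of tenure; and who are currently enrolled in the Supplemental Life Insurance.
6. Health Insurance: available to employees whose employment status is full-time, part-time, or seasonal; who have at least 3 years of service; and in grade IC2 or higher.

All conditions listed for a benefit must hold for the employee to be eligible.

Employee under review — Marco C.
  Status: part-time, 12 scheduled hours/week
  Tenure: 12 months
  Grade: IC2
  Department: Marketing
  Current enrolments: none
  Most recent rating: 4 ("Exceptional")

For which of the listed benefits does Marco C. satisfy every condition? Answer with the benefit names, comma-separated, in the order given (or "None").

Supplemental Life Insurance — status part-time ✓; service 12 months ≥ 90 days ✓; dept Marketing ✗ → not eligible.
401(k) Plan — status part-time ✓; grade IC2 < IC4 ✗ → not eligible.
Legal Services Plan — status part-time ✓; service 12 months ≥ 2 months ✓ → eligible.
Employee Assistance Program — status part-time ✓ (not excluded); dept Marketing ✗ → not eligible.
Stock Option Plan — status part-time ✓; service 12 months ≥ 60 days ✓; not enrolled in Supplemental Life Insurance ✗ → not eligible.
Health Insurance — status part-time ✓; service 12 months < 3 years (≈1095 days) ✗ → not eligible.

Legal Services Plan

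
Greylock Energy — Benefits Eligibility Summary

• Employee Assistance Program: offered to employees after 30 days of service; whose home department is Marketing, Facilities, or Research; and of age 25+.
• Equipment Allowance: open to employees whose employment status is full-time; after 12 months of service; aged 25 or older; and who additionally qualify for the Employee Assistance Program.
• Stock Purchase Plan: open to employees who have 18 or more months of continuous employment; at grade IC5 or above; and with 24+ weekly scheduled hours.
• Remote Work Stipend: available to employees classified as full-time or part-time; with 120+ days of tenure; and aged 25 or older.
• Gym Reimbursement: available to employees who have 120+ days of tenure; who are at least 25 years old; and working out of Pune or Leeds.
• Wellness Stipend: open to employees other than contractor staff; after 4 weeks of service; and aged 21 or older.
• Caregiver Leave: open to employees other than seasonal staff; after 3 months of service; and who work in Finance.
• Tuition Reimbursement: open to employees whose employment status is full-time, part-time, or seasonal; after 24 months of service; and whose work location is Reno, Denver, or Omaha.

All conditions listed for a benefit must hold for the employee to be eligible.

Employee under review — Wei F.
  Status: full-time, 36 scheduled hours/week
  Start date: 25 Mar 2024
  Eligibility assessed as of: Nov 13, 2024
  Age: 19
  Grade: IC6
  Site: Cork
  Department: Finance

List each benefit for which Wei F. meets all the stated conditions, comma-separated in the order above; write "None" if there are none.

Service from 25 Mar 2024 to Nov 13, 2024: 233 days.
Employee Assistance Program — service 233 days ≥ 30 days ✓; dept Finance ✗ → not eligible.
Equipment Allowance — status full-time ✓; service 233 days < 12 months (≈360 days) ✗ → not eligible.
Stock Purchase Plan — service 233 days < 18 months (≈540 days) ✗ → not eligible.
Remote Work Stipend — status full-time ✓; service 233 days ≥ 120 days ✓; age 19 < 25 ✗ → not eligible.
Gym Reimbursement — service 233 days ≥ 120 days ✓; age 19 < 25 ✗ → not eligible.
Wellness Stipend — status full-time ✓ (not excluded); service 233 days ≥ 4 weeks (≈28 days) ✓; age 19 < 21 ✗ → not eligible.
Caregiver Leave — status full-time ✓ (not excluded); service 233 days ≥ 3 months (≈90 days) ✓; dept Finance ✓ → eligible.
Tuition Reimbursement — status full-time ✓; service 233 days < 24 months (≈720 days) ✗ → not eligible.

Caregiver Leave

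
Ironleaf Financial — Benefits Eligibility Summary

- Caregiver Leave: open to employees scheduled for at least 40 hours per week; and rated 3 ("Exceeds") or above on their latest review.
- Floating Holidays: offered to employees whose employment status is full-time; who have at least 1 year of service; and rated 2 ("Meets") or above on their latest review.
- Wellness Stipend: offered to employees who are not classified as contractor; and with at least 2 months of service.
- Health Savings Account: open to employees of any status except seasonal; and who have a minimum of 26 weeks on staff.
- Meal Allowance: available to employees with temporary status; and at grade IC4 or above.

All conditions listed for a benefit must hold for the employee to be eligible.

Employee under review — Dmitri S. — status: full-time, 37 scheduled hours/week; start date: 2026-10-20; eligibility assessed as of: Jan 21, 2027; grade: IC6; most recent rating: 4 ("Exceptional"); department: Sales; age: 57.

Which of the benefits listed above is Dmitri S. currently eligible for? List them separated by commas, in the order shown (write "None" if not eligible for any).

Wellness Stipend

Service from 2026-10-20 to Jan 21, 2027: 93 days.
Caregiver Leave — 37 hrs/wk < 40 ✗ → not eligible.
Floating Holidays — status full-time ✓; service 93 days < 1 year (≈365 days) ✗ → not eligible.
Wellness Stipend — status full-time ✓ (not excluded); service 93 days ≥ 2 months (≈60 days) ✓ → eligible.
Health Savings Account — status full-time ✓ (not excluded); service 93 days < 26 weeks (≈182 days) ✗ → not eligible.
Meal Allowance — status full-time ✗ (requires temporary) → not eligible.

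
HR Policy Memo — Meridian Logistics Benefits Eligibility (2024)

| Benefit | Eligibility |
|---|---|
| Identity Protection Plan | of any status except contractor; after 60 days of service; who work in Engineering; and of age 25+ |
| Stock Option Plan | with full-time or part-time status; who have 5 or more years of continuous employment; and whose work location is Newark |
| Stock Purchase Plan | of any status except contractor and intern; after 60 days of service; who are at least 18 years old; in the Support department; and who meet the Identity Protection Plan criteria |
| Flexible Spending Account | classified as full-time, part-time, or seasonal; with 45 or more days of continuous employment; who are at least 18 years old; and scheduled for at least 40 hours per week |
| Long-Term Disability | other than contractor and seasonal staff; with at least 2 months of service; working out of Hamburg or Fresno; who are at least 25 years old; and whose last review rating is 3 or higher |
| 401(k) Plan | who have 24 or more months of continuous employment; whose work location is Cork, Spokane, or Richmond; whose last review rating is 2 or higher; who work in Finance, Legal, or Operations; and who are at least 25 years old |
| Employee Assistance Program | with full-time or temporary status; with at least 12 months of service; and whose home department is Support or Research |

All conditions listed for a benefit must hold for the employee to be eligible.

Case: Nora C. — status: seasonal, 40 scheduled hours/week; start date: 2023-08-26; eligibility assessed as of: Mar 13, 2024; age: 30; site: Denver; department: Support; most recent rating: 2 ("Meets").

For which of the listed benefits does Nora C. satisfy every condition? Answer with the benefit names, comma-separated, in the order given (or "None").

Service from 2023-08-26 to Mar 13, 2024: 200 days.
Identity Protection Plan — status seasonal ✓ (not excluded); service 200 days ≥ 60 days ✓; dept Support ✗ → not eligible.
Stock Option Plan — status seasonal ✗ (requires full-time or part-time) → not eligible.
Stock Purchase Plan — status seasonal ✓ (not excluded); service 200 days ≥ 60 days ✓; age 30 ≥ 18 ✓; dept Support ✓; not eligible for Identity Protection Plan ✗ → not eligible.
Flexible Spending Account — status seasonal ✓; service 200 days ≥ 45 days ✓; age 30 ≥ 18 ✓; 40 hrs/wk ≥ 40 ✓ → eligible.
Long-Term Disability — status seasonal ✗ (excluded) → not eligible.
401(k) Plan — service 200 days < 24 months (≈720 days) ✗ → not eligible.
Employee Assistance Program — status seasonal ✗ (requires full-time or temporary) → not eligible.

Flexible Spending Account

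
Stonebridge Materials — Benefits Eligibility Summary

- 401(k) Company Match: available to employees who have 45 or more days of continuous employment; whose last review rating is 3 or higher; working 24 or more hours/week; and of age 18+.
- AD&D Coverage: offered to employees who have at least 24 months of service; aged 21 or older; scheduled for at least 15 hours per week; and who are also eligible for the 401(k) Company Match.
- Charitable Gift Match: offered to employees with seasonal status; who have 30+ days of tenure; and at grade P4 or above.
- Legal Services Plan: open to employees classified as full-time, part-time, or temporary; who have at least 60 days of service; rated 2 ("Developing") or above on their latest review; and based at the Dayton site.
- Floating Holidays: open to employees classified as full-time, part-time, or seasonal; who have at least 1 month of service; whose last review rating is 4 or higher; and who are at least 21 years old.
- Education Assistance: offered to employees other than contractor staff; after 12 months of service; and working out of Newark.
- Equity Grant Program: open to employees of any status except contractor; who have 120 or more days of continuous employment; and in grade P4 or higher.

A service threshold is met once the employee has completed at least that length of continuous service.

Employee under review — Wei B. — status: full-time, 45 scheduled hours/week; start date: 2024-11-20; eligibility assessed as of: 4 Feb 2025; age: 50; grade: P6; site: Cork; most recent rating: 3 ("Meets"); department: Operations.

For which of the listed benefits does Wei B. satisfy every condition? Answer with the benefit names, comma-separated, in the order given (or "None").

401(k) Company Match

Service from 2024-11-20 to 4 Feb 2025: 76 days.
401(k) Company Match — service 76 days ≥ 45 days ✓; rating 3 ≥ 3 ✓; 45 hrs/wk ≥ 24 ✓; age 50 ≥ 18 ✓ → eligible.
AD&D Coverage — service 76 days < 24 months (≈720 days) ✗ → not eligible.
Charitable Gift Match — status full-time ✗ (requires seasonal) → not eligible.
Legal Services Plan — status full-time ✓; service 76 days ≥ 60 days ✓; rating 3 ≥ 2 ✓; site Cork ✗ (not Dayton) → not eligible.
Floating Holidays — status full-time ✓; service 76 days ≥ 1 month (≈30 days) ✓; rating 3 < 4 ✗ → not eligible.
Education Assistance — status full-time ✓ (not excluded); service 76 days < 12 months (≈360 days) ✗ → not eligible.
Equity Grant Program — status full-time ✓ (not excluded); service 76 days < 120 days ✗ → not eligible.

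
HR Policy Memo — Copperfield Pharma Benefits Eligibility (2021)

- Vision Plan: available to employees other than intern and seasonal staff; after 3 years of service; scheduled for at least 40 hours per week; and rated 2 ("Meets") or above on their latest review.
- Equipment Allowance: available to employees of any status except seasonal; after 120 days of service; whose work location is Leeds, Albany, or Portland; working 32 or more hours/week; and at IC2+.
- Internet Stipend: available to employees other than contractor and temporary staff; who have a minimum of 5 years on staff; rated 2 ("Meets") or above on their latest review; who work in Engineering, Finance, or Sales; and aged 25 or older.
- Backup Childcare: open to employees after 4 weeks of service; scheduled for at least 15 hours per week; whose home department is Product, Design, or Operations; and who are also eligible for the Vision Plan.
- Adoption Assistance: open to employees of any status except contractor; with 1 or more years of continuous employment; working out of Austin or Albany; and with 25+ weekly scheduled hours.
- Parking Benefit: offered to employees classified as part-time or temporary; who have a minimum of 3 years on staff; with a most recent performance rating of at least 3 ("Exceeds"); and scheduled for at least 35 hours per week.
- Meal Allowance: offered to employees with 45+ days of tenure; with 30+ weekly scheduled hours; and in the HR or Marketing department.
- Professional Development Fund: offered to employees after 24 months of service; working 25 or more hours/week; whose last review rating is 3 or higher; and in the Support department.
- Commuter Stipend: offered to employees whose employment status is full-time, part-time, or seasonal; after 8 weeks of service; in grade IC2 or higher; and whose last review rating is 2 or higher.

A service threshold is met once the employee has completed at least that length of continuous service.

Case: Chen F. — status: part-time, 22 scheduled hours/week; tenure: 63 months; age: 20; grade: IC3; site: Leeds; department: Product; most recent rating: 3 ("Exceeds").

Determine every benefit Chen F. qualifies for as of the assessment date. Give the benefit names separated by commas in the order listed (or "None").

Vision Plan — status part-time ✓ (not excluded); service 63 months ≥ 3 years (≈1095 days) ✓; 22 hrs/wk < 40 ✗ → not eligible.
Equipment Allowance — status part-time ✓ (not excluded); service 63 months ≥ 120 days ✓; site Leeds ✓; 22 hrs/wk < 32 ✗ → not eligible.
Internet Stipend — status part-time ✓ (not excluded); service 63 months ≥ 5 years (≈1825 days) ✓; rating 3 ≥ 2 ✓; dept Product ✗ → not eligible.
Backup Childcare — service 63 months ≥ 4 weeks (≈28 days) ✓; 22 hrs/wk ≥ 15 ✓; dept Product ✓; not eligible for Vision Plan ✗ → not eligible.
Adoption Assistance — status part-time ✓ (not excluded); service 63 months ≥ 1 year (≈365 days) ✓; site Leeds ✗ (not Austin or Albany) → not eligible.
Parking Benefit — status part-time ✓; service 63 months ≥ 3 years (≈1095 days) ✓; rating 3 ≥ 3 ✓; 22 hrs/wk < 35 ✗ → not eligible.
Meal Allowance — service 63 months ≥ 45 days ✓; 22 hrs/wk < 30 ✗ → not eligible.
Professional Development Fund — service 63 months ≥ 24 months ✓; 22 hrs/wk < 25 ✗ → not eligible.
Commuter Stipend — status part-time ✓; service 63 months ≥ 8 weeks (≈56 days) ✓; grade IC3 ≥ IC2 ✓; rating 3 ≥ 2 ✓ → eligible.

Commuter Stipend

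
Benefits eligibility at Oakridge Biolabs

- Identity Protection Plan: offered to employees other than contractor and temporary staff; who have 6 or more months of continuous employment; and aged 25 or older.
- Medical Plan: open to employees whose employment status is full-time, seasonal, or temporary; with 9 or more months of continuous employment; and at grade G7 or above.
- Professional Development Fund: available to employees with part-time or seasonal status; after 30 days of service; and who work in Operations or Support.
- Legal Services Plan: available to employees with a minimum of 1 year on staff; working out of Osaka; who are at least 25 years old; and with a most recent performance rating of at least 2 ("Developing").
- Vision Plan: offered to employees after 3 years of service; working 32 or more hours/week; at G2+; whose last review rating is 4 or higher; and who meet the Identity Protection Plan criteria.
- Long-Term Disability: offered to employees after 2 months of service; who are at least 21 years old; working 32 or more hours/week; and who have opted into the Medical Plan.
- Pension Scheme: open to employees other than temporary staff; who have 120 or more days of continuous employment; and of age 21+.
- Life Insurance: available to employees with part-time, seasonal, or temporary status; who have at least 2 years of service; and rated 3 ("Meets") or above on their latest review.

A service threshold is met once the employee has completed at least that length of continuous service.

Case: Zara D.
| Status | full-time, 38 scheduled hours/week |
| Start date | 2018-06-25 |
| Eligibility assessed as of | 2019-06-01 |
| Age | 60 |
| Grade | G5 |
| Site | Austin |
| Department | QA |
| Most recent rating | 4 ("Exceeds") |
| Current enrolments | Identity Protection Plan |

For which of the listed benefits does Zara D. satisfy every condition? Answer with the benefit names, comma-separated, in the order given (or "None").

Identity Protection Plan, Pension Scheme

Service from 2018-06-25 to 2019-06-01: 341 days.
Identity Protection Plan — status full-time ✓ (not excluded); service 341 days ≥ 6 months (≈180 days) ✓; age 60 ≥ 25 ✓ → eligible.
Medical Plan — status full-time ✓; service 341 days ≥ 9 months (≈270 days) ✓; grade G5 < G7 ✗ → not eligible.
Professional Development Fund — status full-time ✗ (requires part-time or seasonal) → not eligible.
Legal Services Plan — service 341 days < 1 year (≈365 days) ✗ → not eligible.
Vision Plan — service 341 days < 3 years (≈1095 days) ✗ → not eligible.
Long-Term Disability — service 341 days ≥ 2 months (≈60 days) ✓; age 60 ≥ 21 ✓; 38 hrs/wk ≥ 32 ✓; not enrolled in Medical Plan ✗ → not eligible.
Pension Scheme — status full-time ✓ (not excluded); service 341 days ≥ 120 days ✓; age 60 ≥ 21 ✓ → eligible.
Life Insurance — status full-time ✗ (requires part-time, seasonal, or temporary) → not eligible.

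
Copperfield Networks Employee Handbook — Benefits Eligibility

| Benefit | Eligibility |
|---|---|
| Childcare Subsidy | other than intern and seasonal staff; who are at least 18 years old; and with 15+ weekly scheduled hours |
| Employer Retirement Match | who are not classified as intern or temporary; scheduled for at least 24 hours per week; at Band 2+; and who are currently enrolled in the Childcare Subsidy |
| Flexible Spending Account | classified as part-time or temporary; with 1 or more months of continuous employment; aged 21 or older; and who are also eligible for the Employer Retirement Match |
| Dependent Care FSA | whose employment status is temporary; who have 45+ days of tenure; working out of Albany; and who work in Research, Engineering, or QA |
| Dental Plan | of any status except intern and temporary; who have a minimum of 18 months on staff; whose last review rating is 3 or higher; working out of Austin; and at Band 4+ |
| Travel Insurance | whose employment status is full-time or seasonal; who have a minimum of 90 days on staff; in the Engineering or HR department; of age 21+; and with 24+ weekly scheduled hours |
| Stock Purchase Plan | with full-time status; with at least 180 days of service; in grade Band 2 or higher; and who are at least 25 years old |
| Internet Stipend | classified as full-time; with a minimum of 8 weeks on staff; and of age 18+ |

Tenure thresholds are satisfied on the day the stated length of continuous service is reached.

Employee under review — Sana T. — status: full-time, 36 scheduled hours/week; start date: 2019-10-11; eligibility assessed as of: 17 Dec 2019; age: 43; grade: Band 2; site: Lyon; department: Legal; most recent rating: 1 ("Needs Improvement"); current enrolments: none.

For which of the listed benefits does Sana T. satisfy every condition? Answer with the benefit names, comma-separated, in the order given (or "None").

Childcare Subsidy, Internet Stipend

Service from 2019-10-11 to 17 Dec 2019: 67 days.
Childcare Subsidy — status full-time ✓ (not excluded); age 43 ≥ 18 ✓; 36 hrs/wk ≥ 15 ✓ → eligible.
Employer Retirement Match — status full-time ✓ (not excluded); 36 hrs/wk ≥ 24 ✓; grade Band 2 ≥ Band 2 ✓; not enrolled in Childcare Subsidy ✗ → not eligible.
Flexible Spending Account — status full-time ✗ (requires part-time or temporary) → not eligible.
Dependent Care FSA — status full-time ✗ (requires temporary) → not eligible.
Dental Plan — status full-time ✓ (not excluded); service 67 days < 18 months (≈540 days) ✗ → not eligible.
Travel Insurance — status full-time ✓; service 67 days < 90 days ✗ → not eligible.
Stock Purchase Plan — status full-time ✓; service 67 days < 180 days ✗ → not eligible.
Internet Stipend — status full-time ✓; service 67 days ≥ 8 weeks (≈56 days) ✓; age 43 ≥ 18 ✓ → eligible.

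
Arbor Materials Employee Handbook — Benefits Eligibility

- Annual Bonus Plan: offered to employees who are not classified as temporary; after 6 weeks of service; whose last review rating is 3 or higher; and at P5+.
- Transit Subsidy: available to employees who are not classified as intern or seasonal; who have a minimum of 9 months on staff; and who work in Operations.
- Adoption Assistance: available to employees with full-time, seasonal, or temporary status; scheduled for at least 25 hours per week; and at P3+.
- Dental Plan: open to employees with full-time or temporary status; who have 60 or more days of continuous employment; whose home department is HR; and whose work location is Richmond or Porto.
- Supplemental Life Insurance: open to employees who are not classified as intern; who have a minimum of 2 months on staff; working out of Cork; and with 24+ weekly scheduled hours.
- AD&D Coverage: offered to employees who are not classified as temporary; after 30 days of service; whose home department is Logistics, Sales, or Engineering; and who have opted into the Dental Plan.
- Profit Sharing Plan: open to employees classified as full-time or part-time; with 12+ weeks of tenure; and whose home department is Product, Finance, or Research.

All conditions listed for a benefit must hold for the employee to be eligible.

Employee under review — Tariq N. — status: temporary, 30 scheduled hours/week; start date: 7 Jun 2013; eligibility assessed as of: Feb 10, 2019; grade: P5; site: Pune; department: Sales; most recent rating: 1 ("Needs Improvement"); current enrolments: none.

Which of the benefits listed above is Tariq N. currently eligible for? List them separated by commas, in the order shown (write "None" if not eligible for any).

Service from 7 Jun 2013 to Feb 10, 2019: 2074 days.
Annual Bonus Plan — status temporary ✗ (excluded) → not eligible.
Transit Subsidy — status temporary ✓ (not excluded); service 2074 days ≥ 9 months (≈270 days) ✓; dept Sales ✗ → not eligible.
Adoption Assistance — status temporary ✓; 30 hrs/wk ≥ 25 ✓; grade P5 ≥ P3 ✓ → eligible.
Dental Plan — status temporary ✓; service 2074 days ≥ 60 days ✓; dept Sales ✗ → not eligible.
Supplemental Life Insurance — status temporary ✓ (not excluded); service 2074 days ≥ 2 months (≈60 days) ✓; site Pune ✗ (not Cork) → not eligible.
AD&D Coverage — status temporary ✗ (excluded) → not eligible.
Profit Sharing Plan — status temporary ✗ (requires full-time or part-time) → not eligible.

Adoption Assistance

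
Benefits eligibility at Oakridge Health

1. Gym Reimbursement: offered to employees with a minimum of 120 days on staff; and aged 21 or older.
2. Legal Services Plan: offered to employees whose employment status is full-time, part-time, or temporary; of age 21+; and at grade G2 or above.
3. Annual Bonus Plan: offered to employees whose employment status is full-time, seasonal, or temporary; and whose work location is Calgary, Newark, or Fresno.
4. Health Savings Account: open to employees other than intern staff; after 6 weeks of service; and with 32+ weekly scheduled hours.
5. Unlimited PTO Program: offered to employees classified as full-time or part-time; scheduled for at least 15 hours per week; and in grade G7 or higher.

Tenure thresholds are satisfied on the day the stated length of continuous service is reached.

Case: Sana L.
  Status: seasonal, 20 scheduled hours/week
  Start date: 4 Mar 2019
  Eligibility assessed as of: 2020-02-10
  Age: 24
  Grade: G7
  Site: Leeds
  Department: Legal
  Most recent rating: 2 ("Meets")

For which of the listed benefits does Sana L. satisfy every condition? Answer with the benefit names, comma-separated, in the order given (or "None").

Service from 4 Mar 2019 to 2020-02-10: 343 days.
Gym Reimbursement — service 343 days ≥ 120 days ✓; age 24 ≥ 21 ✓ → eligible.
Legal Services Plan — status seasonal ✗ (requires full-time, part-time, or temporary) → not eligible.
Annual Bonus Plan — status seasonal ✓; site Leeds ✗ (not Calgary, Newark, or Fresno) → not eligible.
Health Savings Account — status seasonal ✓ (not excluded); service 343 days ≥ 6 weeks (≈42 days) ✓; 20 hrs/wk < 32 ✗ → not eligible.
Unlimited PTO Program — status seasonal ✗ (requires full-time or part-time) → not eligible.

Gym Reimbursement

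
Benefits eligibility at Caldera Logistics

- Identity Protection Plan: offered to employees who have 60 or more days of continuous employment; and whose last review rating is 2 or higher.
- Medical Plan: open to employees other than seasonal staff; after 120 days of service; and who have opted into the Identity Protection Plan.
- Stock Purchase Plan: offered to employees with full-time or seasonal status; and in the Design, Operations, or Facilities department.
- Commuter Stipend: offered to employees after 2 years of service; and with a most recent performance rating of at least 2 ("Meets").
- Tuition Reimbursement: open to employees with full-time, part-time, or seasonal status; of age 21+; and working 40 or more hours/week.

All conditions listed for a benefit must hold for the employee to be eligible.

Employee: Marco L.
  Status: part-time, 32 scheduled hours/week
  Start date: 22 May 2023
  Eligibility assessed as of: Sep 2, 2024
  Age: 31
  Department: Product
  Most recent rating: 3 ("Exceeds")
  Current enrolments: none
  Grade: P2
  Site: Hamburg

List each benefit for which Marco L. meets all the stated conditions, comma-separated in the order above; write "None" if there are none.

Identity Protection Plan

Service from 22 May 2023 to Sep 2, 2024: 469 days.
Identity Protection Plan — service 469 days ≥ 60 days ✓; rating 3 ≥ 2 ✓ → eligible.
Medical Plan — status part-time ✓ (not excluded); service 469 days ≥ 120 days ✓; not enrolled in Identity Protection Plan ✗ → not eligible.
Stock Purchase Plan — status part-time ✗ (requires full-time or seasonal) → not eligible.
Commuter Stipend — service 469 days < 2 years (≈730 days) ✗ → not eligible.
Tuition Reimbursement — status part-time ✓; age 31 ≥ 21 ✓; 32 hrs/wk < 40 ✗ → not eligible.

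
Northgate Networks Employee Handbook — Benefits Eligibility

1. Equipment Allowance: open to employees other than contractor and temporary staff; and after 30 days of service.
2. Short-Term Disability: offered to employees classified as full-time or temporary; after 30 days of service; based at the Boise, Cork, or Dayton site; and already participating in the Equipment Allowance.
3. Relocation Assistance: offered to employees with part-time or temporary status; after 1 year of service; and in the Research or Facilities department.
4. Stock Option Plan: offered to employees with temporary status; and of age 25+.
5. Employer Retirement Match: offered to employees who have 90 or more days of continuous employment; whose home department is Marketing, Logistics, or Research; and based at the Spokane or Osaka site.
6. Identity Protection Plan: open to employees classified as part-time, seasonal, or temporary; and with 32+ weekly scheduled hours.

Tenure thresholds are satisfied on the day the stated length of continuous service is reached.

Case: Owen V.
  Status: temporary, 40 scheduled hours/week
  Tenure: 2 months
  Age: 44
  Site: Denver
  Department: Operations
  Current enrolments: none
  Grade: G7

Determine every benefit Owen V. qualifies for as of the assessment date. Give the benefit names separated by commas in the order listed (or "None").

Equipment Allowance — status temporary ✗ (excluded) → not eligible.
Short-Term Disability — status temporary ✓; service 2 months ≥ 30 days ✓; site Denver ✗ (not Boise, Cork, or Dayton) → not eligible.
Relocation Assistance — status temporary ✓; service 2 months < 1 year (≈365 days) ✗ → not eligible.
Stock Option Plan — status temporary ✓; age 44 ≥ 25 ✓ → eligible.
Employer Retirement Match — service 2 months < 90 days ✗ → not eligible.
Identity Protection Plan — status temporary ✓; 40 hrs/wk ≥ 32 ✓ → eligible.

Stock Option Plan, Identity Protection Plan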